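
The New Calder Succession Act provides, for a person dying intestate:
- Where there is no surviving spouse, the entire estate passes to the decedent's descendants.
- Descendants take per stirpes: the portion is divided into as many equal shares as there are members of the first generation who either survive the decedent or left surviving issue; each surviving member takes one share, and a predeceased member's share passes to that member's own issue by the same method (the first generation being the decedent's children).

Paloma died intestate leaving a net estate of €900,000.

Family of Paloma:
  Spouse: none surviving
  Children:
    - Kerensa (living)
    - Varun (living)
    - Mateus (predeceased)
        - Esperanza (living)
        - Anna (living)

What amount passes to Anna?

Anna receives €150,000.

The entire €900,000 passes to the descendants.
That amount (€900,000) is divided into 3 shares of €300,000: Kerensa and Varun each take €300,000; Mateus's €300,000 share passes to Mateus's issue.
Mateus's share (€300,000) is divided into 2 shares of €150,000: Esperanza and Anna each take €150,000.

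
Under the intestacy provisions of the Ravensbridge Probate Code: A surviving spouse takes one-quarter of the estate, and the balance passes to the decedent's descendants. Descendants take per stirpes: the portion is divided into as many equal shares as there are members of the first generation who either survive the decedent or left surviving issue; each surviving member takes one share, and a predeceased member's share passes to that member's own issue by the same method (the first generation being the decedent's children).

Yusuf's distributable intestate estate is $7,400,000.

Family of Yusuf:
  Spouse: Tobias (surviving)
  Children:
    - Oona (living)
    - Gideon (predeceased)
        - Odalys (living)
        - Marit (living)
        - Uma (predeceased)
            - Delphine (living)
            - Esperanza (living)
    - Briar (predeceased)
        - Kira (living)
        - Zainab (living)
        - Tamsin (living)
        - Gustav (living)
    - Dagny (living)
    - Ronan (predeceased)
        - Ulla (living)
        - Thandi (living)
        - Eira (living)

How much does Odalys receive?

Tobias takes one-quarter of $7,400,000 = $1,850,000. The remaining $5,550,000 passes to the descendants.
The descendants' portion ($5,550,000) is divided into 5 shares of $1,110,000: Oona and Dagny each take $1,110,000; Gideon's $1,110,000 share passes to Gideon's issue; Briar's $1,110,000 share passes to Briar's issue; Ronan's $1,110,000 share passes to Ronan's issue.
Gideon's share ($1,110,000) is divided into 3 shares of $370,000: Odalys and Marit each take $370,000; Uma's $370,000 share passes to Uma's issue.
Uma's share ($370,000) is divided into 2 shares of $185,000: Delphine and Esperanza each take $185,000.
Briar's share ($1,110,000) is divided into 4 shares of $277,500: Kira, Zainab, Tamsin, and Gustav each take $277,500.
Ronan's share ($1,110,000) is divided into 3 shares of $370,000: Ulla, Thandi, and Eira each take $370,000.

Odalys receives $370,000.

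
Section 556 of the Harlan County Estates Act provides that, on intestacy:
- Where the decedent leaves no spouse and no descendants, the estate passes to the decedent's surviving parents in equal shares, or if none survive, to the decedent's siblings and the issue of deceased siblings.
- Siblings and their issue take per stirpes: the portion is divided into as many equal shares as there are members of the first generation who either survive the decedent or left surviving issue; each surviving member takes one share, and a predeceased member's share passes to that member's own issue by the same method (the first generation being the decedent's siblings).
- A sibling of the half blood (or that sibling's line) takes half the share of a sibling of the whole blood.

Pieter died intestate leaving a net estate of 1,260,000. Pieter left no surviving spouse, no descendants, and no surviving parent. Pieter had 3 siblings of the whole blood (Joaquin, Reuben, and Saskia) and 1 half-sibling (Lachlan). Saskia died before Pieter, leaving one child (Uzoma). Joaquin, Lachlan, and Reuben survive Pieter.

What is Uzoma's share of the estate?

The entire 1,260,000 passes to the siblings and their issue.
Counting each half-blood sibling's line as half a unit, there are 7/2 units in 1,260,000, so one unit is 360,000. Whole-blood lines (Joaquin, Reuben, and Saskia) take 360,000 each; half-blood lines (Lachlan) take 180,000 each.
Saskia's share (360,000) passes entirely to Uzoma.

Uzoma receives 360,000.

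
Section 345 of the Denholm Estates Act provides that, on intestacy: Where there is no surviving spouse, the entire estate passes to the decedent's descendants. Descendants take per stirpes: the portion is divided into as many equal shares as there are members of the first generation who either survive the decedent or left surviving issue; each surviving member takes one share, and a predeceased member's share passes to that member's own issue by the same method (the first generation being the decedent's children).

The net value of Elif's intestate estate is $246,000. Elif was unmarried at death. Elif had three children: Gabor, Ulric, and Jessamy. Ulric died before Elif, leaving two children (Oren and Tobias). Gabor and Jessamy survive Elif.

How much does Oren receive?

Oren receives $41,000.

The entire $246,000 passes to the descendants.
That amount ($246,000) is divided into 3 shares of $82,000: Gabor and Jessamy each take $82,000; Ulric's $82,000 share passes to Ulric's issue.
Ulric's share ($82,000) is divided into 2 shares of $41,000: Oren and Tobias each take $41,000.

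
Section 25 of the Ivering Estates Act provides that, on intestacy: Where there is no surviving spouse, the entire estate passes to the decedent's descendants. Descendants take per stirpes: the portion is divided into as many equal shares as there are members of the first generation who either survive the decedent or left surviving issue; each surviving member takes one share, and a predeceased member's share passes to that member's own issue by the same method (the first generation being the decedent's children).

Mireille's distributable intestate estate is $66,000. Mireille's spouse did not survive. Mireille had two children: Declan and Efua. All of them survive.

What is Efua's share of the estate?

Efua receives $33,000.

The entire $66,000 passes to the descendants.
That amount ($66,000) is divided into 2 shares of $33,000: Declan and Efua each take $33,000.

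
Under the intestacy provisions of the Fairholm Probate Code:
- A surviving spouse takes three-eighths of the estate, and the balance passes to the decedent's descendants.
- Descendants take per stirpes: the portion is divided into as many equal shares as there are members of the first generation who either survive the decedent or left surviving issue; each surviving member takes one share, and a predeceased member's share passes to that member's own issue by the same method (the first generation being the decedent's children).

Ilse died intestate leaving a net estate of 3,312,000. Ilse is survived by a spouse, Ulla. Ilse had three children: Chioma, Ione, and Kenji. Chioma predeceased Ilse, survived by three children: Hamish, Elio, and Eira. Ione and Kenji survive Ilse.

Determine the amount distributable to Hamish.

Hamish receives 230,000.

Ulla takes three-eighths of 3,312,000 = 1,242,000. The remaining 2,070,000 passes to the descendants.
The descendants' portion (2,070,000) is divided into 3 shares of 690,000: Ione and Kenji each take 690,000; Chioma's 690,000 share passes to Chioma's issue.
Chioma's share (690,000) is divided into 3 shares of 230,000: Hamish, Elio, and Eira each take 230,000.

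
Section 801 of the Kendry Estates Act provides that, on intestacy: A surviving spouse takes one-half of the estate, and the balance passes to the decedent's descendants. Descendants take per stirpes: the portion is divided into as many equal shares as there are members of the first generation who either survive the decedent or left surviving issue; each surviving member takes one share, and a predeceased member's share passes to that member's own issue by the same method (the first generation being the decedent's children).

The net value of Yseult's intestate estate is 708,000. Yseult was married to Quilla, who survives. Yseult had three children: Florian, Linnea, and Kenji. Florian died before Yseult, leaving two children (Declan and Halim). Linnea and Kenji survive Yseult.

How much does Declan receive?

Declan receives 59,000.

Quilla takes one-half of 708,000 = 354,000. The remaining 354,000 passes to the descendants.
The descendants' portion (354,000) is divided into 3 shares of 118,000: Linnea and Kenji each take 118,000; Florian's 118,000 share passes to Florian's issue.
Florian's share (118,000) is divided into 2 shares of 59,000: Declan and Halim each take 59,000.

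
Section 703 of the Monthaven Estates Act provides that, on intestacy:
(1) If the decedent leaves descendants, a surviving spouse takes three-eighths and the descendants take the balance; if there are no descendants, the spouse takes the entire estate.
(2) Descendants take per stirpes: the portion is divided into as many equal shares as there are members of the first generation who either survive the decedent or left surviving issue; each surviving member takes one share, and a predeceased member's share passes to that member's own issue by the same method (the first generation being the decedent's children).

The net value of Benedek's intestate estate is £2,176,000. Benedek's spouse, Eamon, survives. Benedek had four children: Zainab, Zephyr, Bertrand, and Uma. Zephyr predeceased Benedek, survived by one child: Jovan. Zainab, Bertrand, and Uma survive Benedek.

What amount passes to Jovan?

Eamon takes three-eighths of £2,176,000 = £816,000. The remaining £1,360,000 passes to the descendants.
The descendants' portion (£1,360,000) is divided into 4 shares of £340,000: Zainab, Bertrand, and Uma each take £340,000; Zephyr's £340,000 share passes to Zephyr's issue.
Zephyr's share (£340,000) passes entirely to Jovan.

Jovan receives £340,000.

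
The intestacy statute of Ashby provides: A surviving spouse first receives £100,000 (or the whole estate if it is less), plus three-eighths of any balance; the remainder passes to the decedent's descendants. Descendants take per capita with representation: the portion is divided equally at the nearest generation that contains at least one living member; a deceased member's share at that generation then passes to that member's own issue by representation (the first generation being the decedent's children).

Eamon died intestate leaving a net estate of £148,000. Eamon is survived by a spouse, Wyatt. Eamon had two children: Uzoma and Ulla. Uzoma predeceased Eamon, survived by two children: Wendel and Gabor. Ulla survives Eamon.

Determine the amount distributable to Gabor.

Gabor receives £7,500.

Wyatt first takes £100,000, leaving a balance of £48,000. Wyatt then takes three-eighths of the balance (£18,000), for a total of £118,000. The remaining £30,000 passes to the descendants.
The descendants' portion (£30,000) is divided into 2 shares of £15,000: Ulla takes £15,000; Uzoma's £15,000 share passes to Uzoma's issue.
Uzoma's share (£15,000) is divided into 2 shares of £7,500: Wendel and Gabor each take £7,500.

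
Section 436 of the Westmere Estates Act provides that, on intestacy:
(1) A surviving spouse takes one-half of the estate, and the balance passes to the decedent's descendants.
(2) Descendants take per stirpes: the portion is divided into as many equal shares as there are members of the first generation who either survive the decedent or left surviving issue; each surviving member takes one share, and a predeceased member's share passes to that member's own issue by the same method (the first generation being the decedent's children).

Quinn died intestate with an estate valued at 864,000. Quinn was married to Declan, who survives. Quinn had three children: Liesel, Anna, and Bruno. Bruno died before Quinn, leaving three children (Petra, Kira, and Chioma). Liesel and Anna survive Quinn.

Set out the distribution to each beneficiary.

Declan: 432,000; Liesel: 144,000; Anna: 144,000; Petra: 48,000; Kira: 48,000; Chioma: 48,000

Declan takes one-half of 864,000 = 432,000. The remaining 432,000 passes to the descendants.
The descendants' portion (432,000) is divided into 3 shares of 144,000: Liesel and Anna each take 144,000; Bruno's 144,000 share passes to Bruno's issue.
Bruno's share (144,000) is divided into 3 shares of 48,000: Petra, Kira, and Chioma each take 48,000.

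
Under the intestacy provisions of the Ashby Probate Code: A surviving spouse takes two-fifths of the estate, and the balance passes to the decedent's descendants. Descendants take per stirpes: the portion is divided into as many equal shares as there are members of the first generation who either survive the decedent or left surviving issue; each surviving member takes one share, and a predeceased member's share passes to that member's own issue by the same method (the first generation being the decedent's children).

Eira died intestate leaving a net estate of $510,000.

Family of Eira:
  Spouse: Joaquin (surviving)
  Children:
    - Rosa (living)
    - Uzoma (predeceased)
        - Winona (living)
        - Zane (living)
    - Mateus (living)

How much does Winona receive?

Joaquin takes two-fifths of $510,000 = $204,000. The remaining $306,000 passes to the descendants.
The descendants' portion ($306,000) is divided into 3 shares of $102,000: Rosa and Mateus each take $102,000; Uzoma's $102,000 share passes to Uzoma's issue.
Uzoma's share ($102,000) is divided into 2 shares of $51,000: Winona and Zane each take $51,000.

Winona receives $51,000.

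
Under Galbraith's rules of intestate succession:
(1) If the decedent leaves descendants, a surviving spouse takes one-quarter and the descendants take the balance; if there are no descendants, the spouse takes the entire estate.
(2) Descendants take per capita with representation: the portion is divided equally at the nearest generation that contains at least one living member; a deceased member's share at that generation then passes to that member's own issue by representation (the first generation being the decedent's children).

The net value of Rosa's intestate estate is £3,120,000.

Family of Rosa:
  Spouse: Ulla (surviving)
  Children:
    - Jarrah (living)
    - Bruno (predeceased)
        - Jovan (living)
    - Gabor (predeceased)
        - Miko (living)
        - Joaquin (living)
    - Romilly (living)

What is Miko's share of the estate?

Ulla takes one-quarter of £3,120,000 = £780,000. The remaining £2,340,000 passes to the descendants.
The descendants' portion (£2,340,000) is divided into 4 shares of £585,000: Jarrah and Romilly each take £585,000; Bruno's £585,000 share passes to Bruno's issue; Gabor's £585,000 share passes to Gabor's issue.
Bruno's share (£585,000) passes entirely to Jovan.
Gabor's share (£585,000) is divided into 2 shares of £292,500: Miko and Joaquin each take £292,500.

Miko receives £292,500.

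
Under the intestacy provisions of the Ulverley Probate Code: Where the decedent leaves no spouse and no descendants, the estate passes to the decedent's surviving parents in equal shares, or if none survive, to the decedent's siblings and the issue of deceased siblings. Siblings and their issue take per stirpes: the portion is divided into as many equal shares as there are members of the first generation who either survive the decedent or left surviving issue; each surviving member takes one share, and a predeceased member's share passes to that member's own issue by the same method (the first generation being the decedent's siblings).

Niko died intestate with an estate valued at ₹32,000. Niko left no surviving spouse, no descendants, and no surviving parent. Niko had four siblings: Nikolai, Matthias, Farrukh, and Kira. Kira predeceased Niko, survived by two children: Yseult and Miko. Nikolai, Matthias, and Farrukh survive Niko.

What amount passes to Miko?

The entire ₹32,000 passes to the siblings and their issue.
That amount (₹32,000) is divided into 4 shares of ₹8,000: Nikolai, Matthias, and Farrukh each take ₹8,000; Kira's ₹8,000 share passes to Kira's issue.
Kira's share (₹8,000) is divided into 2 shares of ₹4,000: Yseult and Miko each take ₹4,000.

Miko receives ₹4,000.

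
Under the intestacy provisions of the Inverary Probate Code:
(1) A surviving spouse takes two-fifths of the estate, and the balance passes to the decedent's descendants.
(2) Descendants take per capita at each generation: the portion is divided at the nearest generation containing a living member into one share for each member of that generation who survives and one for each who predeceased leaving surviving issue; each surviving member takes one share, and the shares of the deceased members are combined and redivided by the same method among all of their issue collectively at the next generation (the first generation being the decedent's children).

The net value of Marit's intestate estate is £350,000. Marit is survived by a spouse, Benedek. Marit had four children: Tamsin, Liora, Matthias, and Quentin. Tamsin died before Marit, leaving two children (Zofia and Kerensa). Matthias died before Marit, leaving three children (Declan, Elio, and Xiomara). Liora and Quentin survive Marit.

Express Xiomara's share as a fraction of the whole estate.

Xiomara receives 3/50 of the estate.

Benedek takes two-fifths of £350,000 = £140,000. The remaining £210,000 passes to the descendants.
The descendants' portion (£210,000) is divided at the children's generation into 4 shares of £52,500. Liora and Quentin each take £52,500. The 2 shares of the deceased (Tamsin and Matthias) are combined into a pool of £105,000.
That pool (£105,000) is divided at the grandchildren's generation equally among Zofia, Kerensa, Declan, Elio, and Xiomara: £21,000 each.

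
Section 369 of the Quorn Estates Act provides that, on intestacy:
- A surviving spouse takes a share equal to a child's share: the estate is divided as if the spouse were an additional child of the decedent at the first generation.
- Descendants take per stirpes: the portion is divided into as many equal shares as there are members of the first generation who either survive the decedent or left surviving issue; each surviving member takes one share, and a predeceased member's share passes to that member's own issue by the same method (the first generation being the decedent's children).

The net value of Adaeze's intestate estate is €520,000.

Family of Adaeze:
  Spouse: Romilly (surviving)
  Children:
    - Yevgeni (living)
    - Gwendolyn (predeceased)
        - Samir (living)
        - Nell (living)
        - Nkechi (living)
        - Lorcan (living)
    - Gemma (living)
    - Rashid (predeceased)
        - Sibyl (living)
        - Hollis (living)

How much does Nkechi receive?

Nkechi receives €26,000.

The spouse counts as an additional share at the children's level, so there are 5 primary shares of €104,000. Romilly takes one such share (€104,000).
The children's combined portion (€416,000) is divided into 4 shares of €104,000: Yevgeni and Gemma each take €104,000; Gwendolyn's €104,000 share passes to Gwendolyn's issue; Rashid's €104,000 share passes to Rashid's issue.
Gwendolyn's share (€104,000) is divided into 4 shares of €26,000: Samir, Nell, Nkechi, and Lorcan each take €26,000.
Rashid's share (€104,000) is divided into 2 shares of €52,000: Sibyl and Hollis each take €52,000.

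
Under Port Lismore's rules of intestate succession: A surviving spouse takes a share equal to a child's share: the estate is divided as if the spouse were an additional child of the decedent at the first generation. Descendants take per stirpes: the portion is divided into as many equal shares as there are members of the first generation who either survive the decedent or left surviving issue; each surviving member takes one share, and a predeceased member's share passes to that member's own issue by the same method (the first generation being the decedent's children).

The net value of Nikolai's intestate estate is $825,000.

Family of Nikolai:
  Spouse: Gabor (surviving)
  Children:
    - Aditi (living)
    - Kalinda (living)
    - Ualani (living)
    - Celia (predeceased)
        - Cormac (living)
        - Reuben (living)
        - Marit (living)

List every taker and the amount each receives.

Gabor: $165,000; Aditi: $165,000; Kalinda: $165,000; Ualani: $165,000; Cormac: $55,000; Reuben: $55,000; Marit: $55,000

The spouse counts as an additional share at the children's level, so there are 5 primary shares of $165,000. Gabor takes one such share ($165,000).
The children's combined portion ($660,000) is divided into 4 shares of $165,000: Aditi, Kalinda, and Ualani each take $165,000; Celia's $165,000 share passes to Celia's issue.
Celia's share ($165,000) is divided into 3 shares of $55,000: Cormac, Reuben, and Marit each take $55,000.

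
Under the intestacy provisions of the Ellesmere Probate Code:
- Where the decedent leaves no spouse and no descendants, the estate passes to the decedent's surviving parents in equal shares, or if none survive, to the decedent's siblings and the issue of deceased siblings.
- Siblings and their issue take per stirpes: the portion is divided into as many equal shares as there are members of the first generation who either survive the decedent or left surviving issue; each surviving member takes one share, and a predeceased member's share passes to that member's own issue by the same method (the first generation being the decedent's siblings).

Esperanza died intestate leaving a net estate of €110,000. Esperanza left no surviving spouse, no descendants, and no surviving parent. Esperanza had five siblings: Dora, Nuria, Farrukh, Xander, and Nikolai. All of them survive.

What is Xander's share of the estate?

The entire €110,000 passes to the siblings and their issue.
That amount (€110,000) is divided into 5 shares of €22,000: Dora, Nuria, Farrukh, Xander, and Nikolai each take €22,000.

Xander receives €22,000.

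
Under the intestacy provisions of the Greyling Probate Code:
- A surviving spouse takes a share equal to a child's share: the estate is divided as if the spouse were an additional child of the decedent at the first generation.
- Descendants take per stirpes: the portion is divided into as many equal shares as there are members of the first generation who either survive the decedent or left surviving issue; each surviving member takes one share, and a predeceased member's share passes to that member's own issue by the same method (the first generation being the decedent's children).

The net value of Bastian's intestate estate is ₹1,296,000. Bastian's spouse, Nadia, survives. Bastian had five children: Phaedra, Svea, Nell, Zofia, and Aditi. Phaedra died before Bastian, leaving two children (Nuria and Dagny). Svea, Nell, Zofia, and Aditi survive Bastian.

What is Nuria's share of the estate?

The spouse counts as an additional share at the children's level, so there are 6 primary shares of ₹216,000. Nadia takes one such share (₹216,000).
The children's combined portion (₹1,080,000) is divided into 5 shares of ₹216,000: Svea, Nell, Zofia, and Aditi each take ₹216,000; Phaedra's ₹216,000 share passes to Phaedra's issue.
Phaedra's share (₹216,000) is divided into 2 shares of ₹108,000: Nuria and Dagny each take ₹108,000.

Nuria receives ₹108,000.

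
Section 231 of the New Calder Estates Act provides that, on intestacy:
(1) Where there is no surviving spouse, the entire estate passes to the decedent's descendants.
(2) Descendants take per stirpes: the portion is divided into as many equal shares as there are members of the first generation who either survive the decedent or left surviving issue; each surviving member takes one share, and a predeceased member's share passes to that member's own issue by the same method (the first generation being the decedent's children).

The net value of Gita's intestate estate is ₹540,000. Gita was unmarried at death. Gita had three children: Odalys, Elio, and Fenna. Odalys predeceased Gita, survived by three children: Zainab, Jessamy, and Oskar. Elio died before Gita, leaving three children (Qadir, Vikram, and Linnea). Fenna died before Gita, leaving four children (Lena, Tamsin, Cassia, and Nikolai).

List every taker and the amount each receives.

Zainab: ₹60,000; Jessamy: ₹60,000; Oskar: ₹60,000; Qadir: ₹60,000; Vikram: ₹60,000; Linnea: ₹60,000; Lena: ₹45,000; Tamsin: ₹45,000; Cassia: ₹45,000; Nikolai: ₹45,000

The entire ₹540,000 passes to the descendants.
That amount (₹540,000) is divided into 3 shares of ₹180,000: Odalys's ₹180,000 share passes to Odalys's issue; Elio's ₹180,000 share passes to Elio's issue; Fenna's ₹180,000 share passes to Fenna's issue.
Odalys's share (₹180,000) is divided into 3 shares of ₹60,000: Zainab, Jessamy, and Oskar each take ₹60,000.
Elio's share (₹180,000) is divided into 3 shares of ₹60,000: Qadir, Vikram, and Linnea each take ₹60,000.
Fenna's share (₹180,000) is divided into 4 shares of ₹45,000: Lena, Tamsin, Cassia, and Nikolai each take ₹45,000.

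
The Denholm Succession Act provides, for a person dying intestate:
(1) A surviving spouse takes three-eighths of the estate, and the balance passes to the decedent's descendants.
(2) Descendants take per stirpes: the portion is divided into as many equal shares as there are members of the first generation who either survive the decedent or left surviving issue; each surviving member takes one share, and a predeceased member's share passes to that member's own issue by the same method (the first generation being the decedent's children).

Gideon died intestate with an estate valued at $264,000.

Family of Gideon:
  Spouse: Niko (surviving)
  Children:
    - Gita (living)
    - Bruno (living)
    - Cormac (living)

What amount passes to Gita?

Gita receives $55,000.

Niko takes three-eighths of $264,000 = $99,000. The remaining $165,000 passes to the descendants.
The descendants' portion ($165,000) is divided into 3 shares of $55,000: Gita, Bruno, and Cormac each take $55,000.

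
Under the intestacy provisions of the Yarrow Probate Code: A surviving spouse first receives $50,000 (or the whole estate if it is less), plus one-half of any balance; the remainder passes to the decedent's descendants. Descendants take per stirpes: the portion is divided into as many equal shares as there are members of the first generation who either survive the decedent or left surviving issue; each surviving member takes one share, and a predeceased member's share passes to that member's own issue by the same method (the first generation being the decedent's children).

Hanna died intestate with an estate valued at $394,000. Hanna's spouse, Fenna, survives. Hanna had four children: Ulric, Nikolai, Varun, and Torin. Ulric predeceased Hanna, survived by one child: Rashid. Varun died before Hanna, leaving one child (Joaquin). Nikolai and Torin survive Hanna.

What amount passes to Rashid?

Fenna first takes $50,000, leaving a balance of $344,000. Fenna then takes one-half of the balance ($172,000), for a total of $222,000. The remaining $172,000 passes to the descendants.
The descendants' portion ($172,000) is divided into 4 shares of $43,000: Nikolai and Torin each take $43,000; Ulric's $43,000 share passes to Ulric's issue; Varun's $43,000 share passes to Varun's issue.
Ulric's share ($43,000) passes entirely to Rashid.
Varun's share ($43,000) passes entirely to Joaquin.

Rashid receives $43,000.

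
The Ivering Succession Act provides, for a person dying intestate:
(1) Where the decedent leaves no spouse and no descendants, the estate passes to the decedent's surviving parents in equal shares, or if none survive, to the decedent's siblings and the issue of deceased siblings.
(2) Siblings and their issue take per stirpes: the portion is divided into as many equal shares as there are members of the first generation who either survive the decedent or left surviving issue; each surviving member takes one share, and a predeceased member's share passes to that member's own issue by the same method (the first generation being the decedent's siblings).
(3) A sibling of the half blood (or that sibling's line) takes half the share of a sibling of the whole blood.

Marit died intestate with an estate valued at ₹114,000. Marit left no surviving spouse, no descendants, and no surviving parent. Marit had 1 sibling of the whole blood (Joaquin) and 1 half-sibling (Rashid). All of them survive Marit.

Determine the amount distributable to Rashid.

The entire ₹114,000 passes to the siblings and their issue.
Counting each half-blood sibling's line as half a unit, there are 3/2 units in ₹114,000, so one unit is ₹76,000. Whole-blood lines (Joaquin) take ₹76,000 each; half-blood lines (Rashid) take ₹38,000 each.

Rashid receives ₹38,000.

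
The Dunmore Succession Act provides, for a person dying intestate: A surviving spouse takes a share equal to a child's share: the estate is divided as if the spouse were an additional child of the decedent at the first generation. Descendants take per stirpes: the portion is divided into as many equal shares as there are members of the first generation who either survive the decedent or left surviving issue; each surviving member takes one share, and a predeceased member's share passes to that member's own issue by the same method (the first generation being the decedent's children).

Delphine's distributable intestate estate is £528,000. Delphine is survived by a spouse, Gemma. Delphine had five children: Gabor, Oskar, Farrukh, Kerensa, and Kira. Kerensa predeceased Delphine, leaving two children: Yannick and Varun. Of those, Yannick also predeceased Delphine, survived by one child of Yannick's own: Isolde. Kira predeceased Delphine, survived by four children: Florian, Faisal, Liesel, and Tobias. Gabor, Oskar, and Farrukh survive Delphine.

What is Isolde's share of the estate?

Isolde receives £44,000.

The spouse counts as an additional share at the children's level, so there are 6 primary shares of £88,000. Gemma takes one such share (£88,000).
The children's combined portion (£440,000) is divided into 5 shares of £88,000: Gabor, Oskar, and Farrukh each take £88,000; Kerensa's £88,000 share passes to Kerensa's issue; Kira's £88,000 share passes to Kira's issue.
Kerensa's share (£88,000) is divided into 2 shares of £44,000: Varun takes £44,000; Yannick's £44,000 share passes to Yannick's issue.
Yannick's share (£44,000) passes entirely to Isolde.
Kira's share (£88,000) is divided into 4 shares of £22,000: Florian, Faisal, Liesel, and Tobias each take £22,000.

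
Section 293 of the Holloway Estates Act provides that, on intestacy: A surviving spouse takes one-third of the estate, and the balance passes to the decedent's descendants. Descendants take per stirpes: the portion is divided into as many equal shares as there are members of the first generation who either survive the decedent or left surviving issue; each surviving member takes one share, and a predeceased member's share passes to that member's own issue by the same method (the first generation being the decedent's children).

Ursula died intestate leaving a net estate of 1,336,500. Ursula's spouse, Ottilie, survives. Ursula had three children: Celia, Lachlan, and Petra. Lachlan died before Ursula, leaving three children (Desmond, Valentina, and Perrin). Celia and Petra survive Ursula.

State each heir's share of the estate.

Ottilie takes one-third of 1,336,500 = 445,500. The remaining 891,000 passes to the descendants.
The descendants' portion (891,000) is divided into 3 shares of 297,000: Celia and Petra each take 297,000; Lachlan's 297,000 share passes to Lachlan's issue.
Lachlan's share (297,000) is divided into 3 shares of 99,000: Desmond, Valentina, and Perrin each take 99,000.

Ottilie: 445,500; Celia: 297,000; Desmond: 99,000; Valentina: 99,000; Perrin: 99,000; Petra: 297,000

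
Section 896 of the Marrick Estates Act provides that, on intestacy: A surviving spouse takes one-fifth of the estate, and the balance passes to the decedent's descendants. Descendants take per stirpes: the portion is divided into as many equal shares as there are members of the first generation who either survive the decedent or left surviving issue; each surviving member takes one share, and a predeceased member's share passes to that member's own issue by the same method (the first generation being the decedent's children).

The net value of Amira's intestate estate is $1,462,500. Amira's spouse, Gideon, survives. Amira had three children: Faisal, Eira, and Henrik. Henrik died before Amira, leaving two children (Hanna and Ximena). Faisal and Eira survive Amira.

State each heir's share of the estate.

Gideon: $292,500; Faisal: $390,000; Eira: $390,000; Hanna: $195,000; Ximena: $195,000

Gideon takes one-fifth of $1,462,500 = $292,500. The remaining $1,170,000 passes to the descendants.
The descendants' portion ($1,170,000) is divided into 3 shares of $390,000: Faisal and Eira each take $390,000; Henrik's $390,000 share passes to Henrik's issue.
Henrik's share ($390,000) is divided into 2 shares of $195,000: Hanna and Ximena each take $195,000.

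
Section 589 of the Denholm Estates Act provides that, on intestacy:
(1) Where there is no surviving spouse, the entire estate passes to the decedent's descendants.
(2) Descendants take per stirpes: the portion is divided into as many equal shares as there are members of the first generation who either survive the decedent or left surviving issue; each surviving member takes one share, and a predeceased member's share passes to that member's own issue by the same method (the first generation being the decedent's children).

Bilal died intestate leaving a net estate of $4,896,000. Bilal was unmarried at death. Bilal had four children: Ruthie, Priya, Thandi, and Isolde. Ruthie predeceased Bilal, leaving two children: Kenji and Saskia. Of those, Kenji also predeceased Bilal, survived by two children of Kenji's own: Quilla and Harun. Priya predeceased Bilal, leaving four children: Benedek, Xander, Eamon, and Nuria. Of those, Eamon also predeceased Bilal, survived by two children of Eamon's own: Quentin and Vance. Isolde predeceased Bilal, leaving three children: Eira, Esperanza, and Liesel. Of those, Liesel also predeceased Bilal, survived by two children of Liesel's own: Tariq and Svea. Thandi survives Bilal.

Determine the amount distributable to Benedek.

Benedek receives $306,000.

The entire $4,896,000 passes to the descendants.
That amount ($4,896,000) is divided into 4 shares of $1,224,000: Thandi takes $1,224,000; Ruthie's $1,224,000 share passes to Ruthie's issue; Priya's $1,224,000 share passes to Priya's issue; Isolde's $1,224,000 share passes to Isolde's issue.
Ruthie's share ($1,224,000) is divided into 2 shares of $612,000: Saskia takes $612,000; Kenji's $612,000 share passes to Kenji's issue.
Kenji's share ($612,000) is divided into 2 shares of $306,000: Quilla and Harun each take $306,000.
Priya's share ($1,224,000) is divided into 4 shares of $306,000: Benedek, Xander, and Nuria each take $306,000; Eamon's $306,000 share passes to Eamon's issue.
Eamon's share ($306,000) is divided into 2 shares of $153,000: Quentin and Vance each take $153,000.
Isolde's share ($1,224,000) is divided into 3 shares of $408,000: Eira and Esperanza each take $408,000; Liesel's $408,000 share passes to Liesel's issue.
Liesel's share ($408,000) is divided into 2 shares of $204,000: Tariq and Svea each take $204,000.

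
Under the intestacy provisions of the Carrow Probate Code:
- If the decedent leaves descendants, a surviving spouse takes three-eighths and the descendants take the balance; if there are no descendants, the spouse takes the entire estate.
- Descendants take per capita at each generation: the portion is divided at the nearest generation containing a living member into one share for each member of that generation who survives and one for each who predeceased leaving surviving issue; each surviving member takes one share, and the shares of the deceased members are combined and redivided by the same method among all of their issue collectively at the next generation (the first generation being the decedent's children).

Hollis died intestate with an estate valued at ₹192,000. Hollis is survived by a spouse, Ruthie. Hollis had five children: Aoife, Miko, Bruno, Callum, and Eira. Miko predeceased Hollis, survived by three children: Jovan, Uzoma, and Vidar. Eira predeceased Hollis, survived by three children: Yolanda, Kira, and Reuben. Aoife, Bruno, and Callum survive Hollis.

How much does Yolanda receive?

Ruthie takes three-eighths of ₹192,000 = ₹72,000. The remaining ₹120,000 passes to the descendants.
The descendants' portion (₹120,000) is divided at the children's generation into 5 shares of ₹24,000. Aoife, Bruno, and Callum each take ₹24,000. The 2 shares of the deceased (Miko and Eira) are combined into a pool of ₹48,000.
That pool (₹48,000) is divided at the grandchildren's generation equally among Jovan, Uzoma, Vidar, Yolanda, Kira, and Reuben: ₹8,000 each.

Yolanda receives ₹8,000.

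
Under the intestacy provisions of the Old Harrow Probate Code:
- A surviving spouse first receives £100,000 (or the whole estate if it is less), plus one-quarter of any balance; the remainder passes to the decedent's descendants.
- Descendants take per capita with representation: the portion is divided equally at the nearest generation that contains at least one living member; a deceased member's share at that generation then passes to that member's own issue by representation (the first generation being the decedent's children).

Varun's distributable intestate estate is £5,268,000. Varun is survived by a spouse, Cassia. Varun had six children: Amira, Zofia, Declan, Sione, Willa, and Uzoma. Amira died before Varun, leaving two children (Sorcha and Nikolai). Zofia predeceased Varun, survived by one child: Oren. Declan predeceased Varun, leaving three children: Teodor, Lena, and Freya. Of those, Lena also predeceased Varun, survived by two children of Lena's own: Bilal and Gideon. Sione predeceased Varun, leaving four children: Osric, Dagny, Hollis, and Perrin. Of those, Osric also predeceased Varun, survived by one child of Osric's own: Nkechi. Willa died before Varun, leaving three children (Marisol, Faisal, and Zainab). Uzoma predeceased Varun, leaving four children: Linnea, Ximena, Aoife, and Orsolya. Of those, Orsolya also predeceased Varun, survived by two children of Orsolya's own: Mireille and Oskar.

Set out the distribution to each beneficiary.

Cassia: £1,392,000; Sorcha: £228,000; Nikolai: £228,000; Oren: £228,000; Teodor: £228,000; Bilal: £114,000; Gideon: £114,000; Freya: £228,000; Nkechi: £228,000; Dagny: £228,000; Hollis: £228,000; Perrin: £228,000; Marisol: £228,000; Faisal: £228,000; Zainab: £228,000; Linnea: £228,000; Ximena: £228,000; Aoife: £228,000; Mireille: £114,000; Oskar: £114,000

Cassia first takes £100,000, leaving a balance of £5,168,000. Cassia then takes one-quarter of the balance (£1,292,000), for a total of £1,392,000. The remaining £3,876,000 passes to the descendants.
No child survives, so the initial division is made at the grandchildren's generation.
The descendants' portion (£3,876,000) is divided into 17 shares of £228,000: Sorcha, Nikolai, Oren, Teodor, Freya, Dagny, Hollis, Perrin, Marisol, Faisal, Zainab, Linnea, Ximena, and Aoife each take £228,000; Lena's £228,000 share passes to Lena's issue; Osric's £228,000 share passes to Osric's issue; Orsolya's £228,000 share passes to Orsolya's issue.
Lena's share (£228,000) is divided into 2 shares of £114,000: Bilal and Gideon each take £114,000.
Osric's share (£228,000) passes entirely to Nkechi.
Orsolya's share (£228,000) is divided into 2 shares of £114,000: Mireille and Oskar each take £114,000.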